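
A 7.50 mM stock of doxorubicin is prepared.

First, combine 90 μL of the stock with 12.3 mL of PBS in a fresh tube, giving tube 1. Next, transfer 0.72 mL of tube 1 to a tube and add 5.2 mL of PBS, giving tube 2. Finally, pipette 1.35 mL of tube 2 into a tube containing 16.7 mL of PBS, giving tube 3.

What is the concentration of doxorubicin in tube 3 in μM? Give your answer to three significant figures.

Step 1: 90 μL + 12.3 mL = 12390 μL total → factor 12390/90 = 137.67
Step 2: 0.72 mL + 5.2 mL = 5.92 mL total → factor 5.92/0.72 = 8.2222
Step 3: 1.35 mL + 16.7 mL = 18.05 mL total → factor 18.05/1.35 = 13.37
Dilution factor through tube 3 = 137.67 × 8.2222 × 13.37 = 15134
[tube 3] = 7.50 mM / 15134 = 0.0004956 mM = 0.496 μM

0.496 μM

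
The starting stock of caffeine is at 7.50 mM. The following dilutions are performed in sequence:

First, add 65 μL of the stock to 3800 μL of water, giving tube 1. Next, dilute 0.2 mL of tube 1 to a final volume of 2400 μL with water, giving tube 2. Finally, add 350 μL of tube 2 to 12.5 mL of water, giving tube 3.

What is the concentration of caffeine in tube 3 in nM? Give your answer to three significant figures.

286 nM

Step 1: 65 μL + 3800 μL = 3865 μL total → factor 3865/65 = 59.462
Step 2: 0.2 mL brought to 2400 μL → factor 2.4/0.2 = 12
Step 3: 350 μL + 12.5 mL = 12850 μL total → factor 12850/350 = 36.714
Overall dilution factor = 59.462 × 12 × 36.714 = 26197
Final = 7.50 mM / 26197 = 0.0002863 mM = 286 nM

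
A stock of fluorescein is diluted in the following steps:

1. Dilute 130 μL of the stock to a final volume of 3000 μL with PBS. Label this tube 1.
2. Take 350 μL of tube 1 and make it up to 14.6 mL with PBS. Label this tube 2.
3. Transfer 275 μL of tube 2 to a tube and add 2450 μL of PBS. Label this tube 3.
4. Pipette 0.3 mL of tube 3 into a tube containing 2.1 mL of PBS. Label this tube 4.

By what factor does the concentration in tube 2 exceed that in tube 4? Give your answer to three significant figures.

Step 1: 130 μL brought to 3000 μL → factor 3000/130 = 23.077
Step 2: 350 μL brought to 14.6 mL → factor 14600/350 = 41.714
Step 3: 275 μL + 2450 μL = 2725 μL total → factor 2725/275 = 9.9091
Step 4: 0.3 mL + 2.1 mL = 2.4 mL total → factor 2.4/0.3 = 8
Dilution factor to tube 2 = 962.64; to tube 4 = 76311
[tube 2]/[tube 4] = (factor to tube 4)/(factor to tube 2) = 76311/962.64 = 79.3

79.3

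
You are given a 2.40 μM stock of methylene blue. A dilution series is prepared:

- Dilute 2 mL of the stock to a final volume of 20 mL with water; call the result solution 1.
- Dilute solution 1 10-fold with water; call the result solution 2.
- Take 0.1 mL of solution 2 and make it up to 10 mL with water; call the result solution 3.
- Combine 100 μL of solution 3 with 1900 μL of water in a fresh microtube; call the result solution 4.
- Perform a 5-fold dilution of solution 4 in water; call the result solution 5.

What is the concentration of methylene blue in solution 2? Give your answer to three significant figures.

Step 1: 2 mL brought to 20 mL → factor 20/2 = 10
Step 2: 10-fold → factor 10
Dilution factor through solution 2 = 10 × 10 = 100
[solution 2] = 2.40 μM / 100 = 0.0240 μM

0.0240 μM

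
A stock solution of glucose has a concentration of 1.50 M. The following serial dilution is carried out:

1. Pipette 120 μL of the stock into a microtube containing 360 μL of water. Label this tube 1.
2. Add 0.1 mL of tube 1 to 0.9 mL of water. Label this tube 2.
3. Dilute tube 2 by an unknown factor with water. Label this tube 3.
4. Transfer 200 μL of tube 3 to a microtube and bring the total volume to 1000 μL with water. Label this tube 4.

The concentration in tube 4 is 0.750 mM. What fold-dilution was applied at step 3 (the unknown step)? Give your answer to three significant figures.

10.0-fold

Step 1: 120 μL + 360 μL = 480 μL total → factor 480/120 = 4
Step 2: 0.1 mL + 0.9 mL = 1 mL total → factor 1/0.1 = 10
Step 3: unknown factor x
Step 4: 200 μL brought to 1000 μL → factor 1000/200 = 5
Product of known-step factors = 200
Overall factor = 1.50 M / (0.750 mM) = 2000
x = 2000 / 200 = 10.0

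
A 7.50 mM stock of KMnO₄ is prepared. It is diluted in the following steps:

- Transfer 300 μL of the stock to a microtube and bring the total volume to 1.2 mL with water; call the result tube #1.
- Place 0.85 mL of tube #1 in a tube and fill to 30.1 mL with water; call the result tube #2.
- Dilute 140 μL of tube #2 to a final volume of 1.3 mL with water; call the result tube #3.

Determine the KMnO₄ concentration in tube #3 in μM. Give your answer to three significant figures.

Step 1: 300 μL brought to 1.2 mL → factor 1200/300 = 4
Step 2: 0.85 mL brought to 30.1 mL → factor 30.1/0.85 = 35.412
Step 3: 140 μL brought to 1.3 mL → factor 1300/140 = 9.2857
Overall dilution factor = 4 × 35.412 × 9.2857 = 1315.3
Final = 7.50 mM / 1315.3 = 0.005702 mM = 5.70 μM

5.70 μM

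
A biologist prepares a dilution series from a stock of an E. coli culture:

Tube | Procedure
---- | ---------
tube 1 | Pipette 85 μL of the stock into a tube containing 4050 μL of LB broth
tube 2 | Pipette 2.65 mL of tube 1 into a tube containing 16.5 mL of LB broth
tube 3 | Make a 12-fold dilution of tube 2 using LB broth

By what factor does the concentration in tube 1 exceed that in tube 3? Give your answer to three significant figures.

Step 1: 85 μL + 4050 μL = 4135 μL total → factor 4135/85 = 48.647
Step 2: 2.65 mL + 16.5 mL = 19.15 mL total → factor 19.15/2.65 = 7.2264
Step 3: 12-fold → factor 12
Dilution factor to tube 1 = 48.647; to tube 3 = 4218.5
[tube 1]/[tube 3] = (factor to tube 3)/(factor to tube 1) = 4218.5/48.647 = 86.7

86.7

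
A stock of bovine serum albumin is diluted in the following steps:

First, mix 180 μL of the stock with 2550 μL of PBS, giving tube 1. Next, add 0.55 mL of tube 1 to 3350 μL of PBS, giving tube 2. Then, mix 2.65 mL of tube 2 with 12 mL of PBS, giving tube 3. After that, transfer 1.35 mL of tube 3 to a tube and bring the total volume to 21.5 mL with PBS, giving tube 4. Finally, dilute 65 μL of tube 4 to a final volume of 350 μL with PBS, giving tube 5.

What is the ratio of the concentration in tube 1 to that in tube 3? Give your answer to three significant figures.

Step 1: 180 μL + 2550 μL = 2730 μL total → factor 2730/180 = 15.167
Step 2: 0.55 mL + 3350 μL = 3.9 mL total → factor 3.9/0.55 = 7.0909
Step 3: 2.65 mL + 12 mL = 14.65 mL total → factor 14.65/2.65 = 5.5283
Dilution factor to tube 1 = 15.167; to tube 3 = 594.54
[tube 1]/[tube 3] = (factor to tube 3)/(factor to tube 1) = 594.54/15.167 = 39.2

39.2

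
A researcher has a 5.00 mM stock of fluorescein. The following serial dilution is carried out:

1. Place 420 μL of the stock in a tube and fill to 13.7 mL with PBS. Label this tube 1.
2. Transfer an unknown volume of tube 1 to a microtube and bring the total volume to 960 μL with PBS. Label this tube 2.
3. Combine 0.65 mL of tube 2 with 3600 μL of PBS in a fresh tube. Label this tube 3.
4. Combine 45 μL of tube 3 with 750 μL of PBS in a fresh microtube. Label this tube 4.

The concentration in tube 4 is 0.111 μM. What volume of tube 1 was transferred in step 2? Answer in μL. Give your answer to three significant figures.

Step 1: 420 μL brought to 13.7 mL → factor 13700/420 = 32.619
Step 2: v brought to 960 μL → factor = 960 μL/v
Step 3: 0.65 mL + 3600 μL = 4.25 mL total → factor 4.25/0.65 = 6.5385
Step 4: 45 μL + 750 μL = 795 μL total → factor 795/45 = 17.667
Product of known-step factors = 3767.9
Overall factor = 5.00 mM / (0.111 μM) = 45045
Step-2 factor = 45045 / 3767.9 = 11.955
v = 960 μL / 11.955 = 80.3 μL

80.3 μL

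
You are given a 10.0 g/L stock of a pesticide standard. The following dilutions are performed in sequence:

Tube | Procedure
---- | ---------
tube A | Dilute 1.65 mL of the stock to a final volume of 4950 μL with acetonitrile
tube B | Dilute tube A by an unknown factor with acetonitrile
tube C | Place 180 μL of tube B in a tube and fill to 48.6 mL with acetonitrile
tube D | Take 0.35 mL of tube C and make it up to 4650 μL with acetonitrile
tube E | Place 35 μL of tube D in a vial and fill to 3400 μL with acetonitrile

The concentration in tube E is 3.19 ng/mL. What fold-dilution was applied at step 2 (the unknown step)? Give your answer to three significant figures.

3.00-fold

Step 1: 1.65 mL brought to 4950 μL → factor 4.95/1.65 = 3
Step 2: unknown factor x
Step 3: 180 μL brought to 48.6 mL → factor 48600/180 = 270
Step 4: 0.35 mL brought to 4650 μL → factor 4.65/0.35 = 13.286
Step 5: 35 μL brought to 3400 μL → factor 3400/35 = 97.143
Product of known-step factors = 1.0454 × 10^6
Overall factor = 10.0 g/L / (3.19 ng/mL) = 3.1348 × 10^6
x = 3.1348 × 10^6 / 1.0454 × 10^6 = 3.00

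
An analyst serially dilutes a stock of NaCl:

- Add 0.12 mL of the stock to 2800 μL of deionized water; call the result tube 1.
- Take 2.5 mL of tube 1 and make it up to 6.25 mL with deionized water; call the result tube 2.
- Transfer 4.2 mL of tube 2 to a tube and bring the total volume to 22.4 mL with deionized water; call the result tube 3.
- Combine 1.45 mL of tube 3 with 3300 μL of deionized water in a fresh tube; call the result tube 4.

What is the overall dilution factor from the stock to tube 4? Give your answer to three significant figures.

Step 1: 0.12 mL + 2800 μL = 2.92 mL total → factor 2.92/0.12 = 24.333
Step 2: 2.5 mL brought to 6.25 mL → factor 6.25/2.5 = 2.5
Step 3: 4.2 mL brought to 22.4 mL → factor 22.4/4.2 = 5.3333
Step 4: 1.45 mL + 3300 μL = 4.75 mL total → factor 4.75/1.45 = 3.2759
Overall dilution factor = 24.333 × 2.5 × 5.3333 × 3.2759 = 1062.8

1.06 × 10^3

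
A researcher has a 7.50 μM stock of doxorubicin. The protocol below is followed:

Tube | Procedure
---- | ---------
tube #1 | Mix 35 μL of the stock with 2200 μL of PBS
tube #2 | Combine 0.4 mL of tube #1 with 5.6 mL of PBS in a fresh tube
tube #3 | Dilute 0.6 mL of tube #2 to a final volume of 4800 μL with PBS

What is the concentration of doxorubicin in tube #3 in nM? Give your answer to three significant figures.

Step 1: 35 μL + 2200 μL = 2235 μL total → factor 2235/35 = 63.857
Step 2: 0.4 mL + 5.6 mL = 6 mL total → factor 6/0.4 = 15
Step 3: 0.6 mL brought to 4800 μL → factor 4.8/0.6 = 8
Overall dilution factor = 63.857 × 15 × 8 = 7662.9
Final = 7.50 μM / 7662.9 = 0.0009787 μM = 0.979 nM

0.979 nM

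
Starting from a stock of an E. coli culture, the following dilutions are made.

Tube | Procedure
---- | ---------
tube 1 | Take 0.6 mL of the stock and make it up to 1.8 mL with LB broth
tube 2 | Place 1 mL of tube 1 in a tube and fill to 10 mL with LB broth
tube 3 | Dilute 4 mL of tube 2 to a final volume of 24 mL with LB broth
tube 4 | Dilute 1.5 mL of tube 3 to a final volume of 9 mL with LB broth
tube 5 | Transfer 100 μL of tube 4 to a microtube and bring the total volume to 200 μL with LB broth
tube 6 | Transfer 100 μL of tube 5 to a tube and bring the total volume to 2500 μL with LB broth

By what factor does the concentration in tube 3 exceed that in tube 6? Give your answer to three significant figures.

Step 1: 0.6 mL brought to 1.8 mL → factor 1.8/0.6 = 3
Step 2: 1 mL brought to 10 mL → factor 10/1 = 10
Step 3: 4 mL brought to 24 mL → factor 24/4 = 6
Step 4: 1.5 mL brought to 9 mL → factor 9/1.5 = 6
Step 5: 100 μL brought to 200 μL → factor 200/100 = 2
Step 6: 100 μL brought to 2500 μL → factor 2500/100 = 25
Dilution factor to tube 3 = 180; to tube 6 = 54000
[tube 3]/[tube 6] = (factor to tube 6)/(factor to tube 3) = 54000/180 = 300

300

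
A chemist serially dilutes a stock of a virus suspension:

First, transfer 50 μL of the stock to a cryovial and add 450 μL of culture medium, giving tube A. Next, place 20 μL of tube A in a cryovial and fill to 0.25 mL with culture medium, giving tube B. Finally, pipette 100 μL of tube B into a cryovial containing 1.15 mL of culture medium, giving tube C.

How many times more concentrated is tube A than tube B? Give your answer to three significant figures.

12.5

Step 1: 50 μL + 450 μL = 500 μL total → factor 500/50 = 10
Step 2: 20 μL brought to 0.25 mL → factor 250/20 = 12.5
Dilution factor to tube A = 10; to tube B = 125
[tube A]/[tube B] = (factor to tube B)/(factor to tube A) = 125/10 = 12.5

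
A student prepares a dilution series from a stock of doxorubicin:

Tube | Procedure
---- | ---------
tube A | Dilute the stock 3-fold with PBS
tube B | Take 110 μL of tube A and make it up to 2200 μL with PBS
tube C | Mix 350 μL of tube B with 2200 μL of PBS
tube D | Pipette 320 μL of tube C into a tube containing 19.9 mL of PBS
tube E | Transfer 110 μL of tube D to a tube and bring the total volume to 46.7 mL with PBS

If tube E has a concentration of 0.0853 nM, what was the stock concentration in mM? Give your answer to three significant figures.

Step 1: 3-fold → factor 3
Step 2: 110 μL brought to 2200 μL → factor 2200/110 = 20
Step 3: 350 μL + 2200 μL = 2550 μL total → factor 2550/350 = 7.2857
Step 4: 320 μL + 19.9 mL = 20220 μL total → factor 20220/320 = 63.188
Step 5: 110 μL brought to 46.7 mL → factor 46700/110 = 424.55
Overall dilution factor = 3 × 20 × 7.2857 × 63.188 × 424.55 = 1.1727 × 10^7
Stock = 0.0853 nM × 1.1727 × 10^7 = 1.000 × 10^6 nM = 1.00 mM

1.00 mM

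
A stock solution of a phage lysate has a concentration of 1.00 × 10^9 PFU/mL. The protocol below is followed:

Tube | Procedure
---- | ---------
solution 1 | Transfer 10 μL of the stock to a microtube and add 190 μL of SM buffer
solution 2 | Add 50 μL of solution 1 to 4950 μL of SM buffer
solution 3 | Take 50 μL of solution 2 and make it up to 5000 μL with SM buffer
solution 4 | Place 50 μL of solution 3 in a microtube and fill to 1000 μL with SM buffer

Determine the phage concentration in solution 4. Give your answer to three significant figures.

Step 1: 10 μL + 190 μL = 200 μL total → factor 200/10 = 20
Step 2: 50 μL + 4950 μL = 5000 μL total → factor 5000/50 = 100
Step 3: 50 μL brought to 5000 μL → factor 5000/50 = 100
Step 4: 50 μL brought to 1000 μL → factor 1000/50 = 20
Overall dilution factor = 20 × 100 × 100 × 20 = 4 × 10^6
Final = 1.00 × 10^9 PFU/mL / 4 × 10^6 = 250 PFU/mL

250 PFU/mL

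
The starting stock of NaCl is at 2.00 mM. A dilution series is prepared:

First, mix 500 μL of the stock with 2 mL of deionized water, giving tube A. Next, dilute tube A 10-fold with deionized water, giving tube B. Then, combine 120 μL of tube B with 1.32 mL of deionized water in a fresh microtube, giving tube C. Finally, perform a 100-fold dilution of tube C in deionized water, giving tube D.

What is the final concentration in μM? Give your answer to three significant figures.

0.0333 μM

Step 1: 500 μL + 2 mL = 2500 μL total → factor 2500/500 = 5
Step 2: 10-fold → factor 10
Step 3: 120 μL + 1.32 mL = 1440 μL total → factor 1440/120 = 12
Step 4: 100-fold → factor 100
Overall dilution factor = 5 × 10 × 12 × 100 = 60000
Final = 2.00 mM / 60000 = 3.333 × 10^-5 mM = 0.0333 μM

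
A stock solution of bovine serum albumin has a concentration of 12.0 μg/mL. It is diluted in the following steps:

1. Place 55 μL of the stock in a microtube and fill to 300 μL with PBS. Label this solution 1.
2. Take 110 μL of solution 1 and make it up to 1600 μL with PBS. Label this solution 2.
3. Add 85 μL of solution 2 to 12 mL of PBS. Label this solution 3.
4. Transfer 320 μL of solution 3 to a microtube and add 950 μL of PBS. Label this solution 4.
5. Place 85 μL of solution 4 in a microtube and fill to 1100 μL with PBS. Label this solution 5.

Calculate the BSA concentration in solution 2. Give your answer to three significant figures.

0.151 μg/mL

Step 1: 55 μL brought to 300 μL → factor 300/55 = 5.4545
Step 2: 110 μL brought to 1600 μL → factor 1600/110 = 14.545
Dilution factor through solution 2 = 5.4545 × 14.545 = 79.339
[solution 2] = 12.0 μg/mL / 79.339 = 0.151 μg/mL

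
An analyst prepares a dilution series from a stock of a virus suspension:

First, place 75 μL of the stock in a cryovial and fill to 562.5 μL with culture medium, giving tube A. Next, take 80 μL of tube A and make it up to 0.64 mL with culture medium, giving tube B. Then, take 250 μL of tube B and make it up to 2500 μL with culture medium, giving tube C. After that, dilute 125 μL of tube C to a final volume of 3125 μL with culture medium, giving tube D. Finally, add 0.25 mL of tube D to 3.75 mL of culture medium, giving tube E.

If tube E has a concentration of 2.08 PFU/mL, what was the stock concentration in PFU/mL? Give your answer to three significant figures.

4.99 × 10^5 PFU/mL

Step 1: 75 μL brought to 562.5 μL → factor 562.5/75 = 7.5
Step 2: 80 μL brought to 0.64 mL → factor 640/80 = 8
Step 3: 250 μL brought to 2500 μL → factor 2500/250 = 10
Step 4: 125 μL brought to 3125 μL → factor 3125/125 = 25
Step 5: 0.25 mL + 3.75 mL = 4 mL total → factor 4/0.25 = 16
Overall dilution factor = 7.5 × 8 × 10 × 25 × 16 = 2.4 × 10^5
Stock = 2.08 PFU/mL × 2.4 × 10^5 = 4.99 × 10^5 PFU/mL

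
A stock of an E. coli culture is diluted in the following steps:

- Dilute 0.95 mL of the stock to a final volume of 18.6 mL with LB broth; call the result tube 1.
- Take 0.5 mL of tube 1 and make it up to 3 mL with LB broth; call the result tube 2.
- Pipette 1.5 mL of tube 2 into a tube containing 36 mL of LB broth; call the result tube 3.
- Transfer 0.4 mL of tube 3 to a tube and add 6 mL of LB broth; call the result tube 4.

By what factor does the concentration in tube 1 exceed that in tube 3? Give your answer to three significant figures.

150

Step 1: 0.95 mL brought to 18.6 mL → factor 18.6/0.95 = 19.579
Step 2: 0.5 mL brought to 3 mL → factor 3/0.5 = 6
Step 3: 1.5 mL + 36 mL = 37.5 mL total → factor 37.5/1.5 = 25
Dilution factor to tube 1 = 19.579; to tube 3 = 2936.8
[tube 1]/[tube 3] = (factor to tube 3)/(factor to tube 1) = 2936.8/19.579 = 150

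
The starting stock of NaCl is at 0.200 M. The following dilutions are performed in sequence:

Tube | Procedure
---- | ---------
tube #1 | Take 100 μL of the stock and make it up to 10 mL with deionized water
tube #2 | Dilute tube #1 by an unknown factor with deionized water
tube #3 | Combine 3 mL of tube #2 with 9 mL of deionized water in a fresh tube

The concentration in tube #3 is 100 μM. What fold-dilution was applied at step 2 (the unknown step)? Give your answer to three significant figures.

5.00-fold

Step 1: 100 μL brought to 10 mL → factor 10000/100 = 100
Step 2: unknown factor x
Step 3: 3 mL + 9 mL = 12 mL total → factor 12/3 = 4
Product of known-step factors = 400
Overall factor = 0.200 M / (100 μM) = 2000
x = 2000 / 400 = 5.00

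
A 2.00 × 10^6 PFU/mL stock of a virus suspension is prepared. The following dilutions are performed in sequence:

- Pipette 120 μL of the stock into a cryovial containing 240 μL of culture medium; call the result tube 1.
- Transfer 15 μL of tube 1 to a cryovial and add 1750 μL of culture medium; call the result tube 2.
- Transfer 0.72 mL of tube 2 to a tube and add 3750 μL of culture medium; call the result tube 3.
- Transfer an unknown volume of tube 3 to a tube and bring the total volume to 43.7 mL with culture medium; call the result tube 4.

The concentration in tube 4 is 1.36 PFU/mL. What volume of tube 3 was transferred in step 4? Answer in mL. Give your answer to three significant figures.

0.0651 mL

Step 1: 120 μL + 240 μL = 360 μL total → factor 360/120 = 3
Step 2: 15 μL + 1750 μL = 1765 μL total → factor 1765/15 = 117.67
Step 3: 0.72 mL + 3750 μL = 4.47 mL total → factor 4.47/0.72 = 6.2083
Step 4: v brought to 43.7 mL → factor = 43.7 mL/v
Product of known-step factors = 2191.5
Overall factor = 2.00 × 10^6 PFU/mL / (1.36 PFU/mL) = 1.4706 × 10^6
Step-4 factor = 1.4706 × 10^6 / 2191.5 = 671.03
v = 43.7 mL / 671.03 = 0.0651 mL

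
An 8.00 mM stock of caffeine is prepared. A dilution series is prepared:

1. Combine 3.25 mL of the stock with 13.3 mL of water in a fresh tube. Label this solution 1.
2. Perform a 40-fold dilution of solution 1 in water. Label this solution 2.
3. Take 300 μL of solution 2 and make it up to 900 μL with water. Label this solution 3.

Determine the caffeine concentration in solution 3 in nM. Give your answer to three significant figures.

1.31 × 10^4 nM

Step 1: 3.25 mL + 13.3 mL = 16.55 mL total → factor 16.55/3.25 = 5.0923
Step 2: 40-fold → factor 40
Step 3: 300 μL brought to 900 μL → factor 900/300 = 3
Overall dilution factor = 5.0923 × 40 × 3 = 611.08
Final = 8.00 mM / 611.08 = 0.01309 mM = 1.31 × 10^4 nM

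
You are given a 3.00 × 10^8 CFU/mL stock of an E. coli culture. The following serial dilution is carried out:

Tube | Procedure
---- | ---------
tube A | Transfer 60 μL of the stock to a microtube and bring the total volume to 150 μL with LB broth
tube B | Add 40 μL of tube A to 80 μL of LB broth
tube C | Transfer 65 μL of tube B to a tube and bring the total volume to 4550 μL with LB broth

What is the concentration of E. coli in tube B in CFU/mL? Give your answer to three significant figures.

4.00 × 10^7 CFU/mL

Step 1: 60 μL brought to 150 μL → factor 150/60 = 2.5
Step 2: 40 μL + 80 μL = 120 μL total → factor 120/40 = 3
Dilution factor through tube B = 2.5 × 3 = 7.5
[tube B] = 3.00 × 10^8 CFU/mL / 7.5 = 4.00 × 10^7 CFU/mL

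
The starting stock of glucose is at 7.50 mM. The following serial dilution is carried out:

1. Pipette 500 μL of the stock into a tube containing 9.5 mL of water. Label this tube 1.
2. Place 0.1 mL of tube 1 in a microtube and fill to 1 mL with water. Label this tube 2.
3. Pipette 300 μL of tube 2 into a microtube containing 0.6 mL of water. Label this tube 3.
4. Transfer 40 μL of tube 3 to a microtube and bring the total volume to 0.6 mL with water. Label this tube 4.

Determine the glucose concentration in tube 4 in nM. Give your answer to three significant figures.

Step 1: 500 μL + 9.5 mL = 10000 μL total → factor 10000/500 = 20
Step 2: 0.1 mL brought to 1 mL → factor 1/0.1 = 10
Step 3: 300 μL + 0.6 mL = 900 μL total → factor 900/300 = 3
Step 4: 40 μL brought to 0.6 mL → factor 600/40 = 15
Overall dilution factor = 20 × 10 × 3 × 15 = 9000
Final = 7.50 mM / 9000 = 0.0008333 mM = 833 nM

833 nM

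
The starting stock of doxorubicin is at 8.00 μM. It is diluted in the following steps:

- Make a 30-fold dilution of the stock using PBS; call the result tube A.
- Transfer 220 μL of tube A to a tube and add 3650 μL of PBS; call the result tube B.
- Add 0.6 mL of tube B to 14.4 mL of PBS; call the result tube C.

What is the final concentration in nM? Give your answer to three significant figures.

Step 1: 30-fold → factor 30
Step 2: 220 μL + 3650 μL = 3870 μL total → factor 3870/220 = 17.591
Step 3: 0.6 mL + 14.4 mL = 15 mL total → factor 15/0.6 = 25
Overall dilution factor = 30 × 17.591 × 25 = 13193
Final = 8.00 μM / 13193 = 0.0006064 μM = 0.606 nM

0.606 nM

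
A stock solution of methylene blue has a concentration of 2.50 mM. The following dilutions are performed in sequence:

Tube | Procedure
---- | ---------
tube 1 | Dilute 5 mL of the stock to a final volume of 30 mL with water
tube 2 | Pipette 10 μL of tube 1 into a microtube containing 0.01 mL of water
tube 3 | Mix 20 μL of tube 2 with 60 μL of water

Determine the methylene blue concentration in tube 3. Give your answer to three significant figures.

Step 1: 5 mL brought to 30 mL → factor 30/5 = 6
Step 2: 10 μL + 0.01 mL = 20 μL total → factor 20/10 = 2
Step 3: 20 μL + 60 μL = 80 μL total → factor 80/20 = 4
Overall dilution factor = 6 × 2 × 4 = 48
Final = 2.50 mM / 48 = 0.0521 mM

0.0521 mM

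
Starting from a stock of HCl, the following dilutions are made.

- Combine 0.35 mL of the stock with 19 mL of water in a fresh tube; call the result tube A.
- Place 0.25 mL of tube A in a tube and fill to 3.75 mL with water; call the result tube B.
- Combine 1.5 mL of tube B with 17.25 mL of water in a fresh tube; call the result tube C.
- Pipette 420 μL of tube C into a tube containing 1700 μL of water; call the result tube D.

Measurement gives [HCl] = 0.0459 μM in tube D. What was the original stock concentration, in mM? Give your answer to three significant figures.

Step 1: 0.35 mL + 19 mL = 19.35 mL total → factor 19.35/0.35 = 55.286
Step 2: 0.25 mL brought to 3.75 mL → factor 3.75/0.25 = 15
Step 3: 1.5 mL + 17.25 mL = 18.75 mL total → factor 18.75/1.5 = 12.5
Step 4: 420 μL + 1700 μL = 2120 μL total → factor 2120/420 = 5.0476
Overall dilution factor = 55.286 × 15 × 12.5 × 5.0476 = 52324
Stock = 0.0459 μM × 52324 = 2402 μM = 2.40 mM

2.40 mM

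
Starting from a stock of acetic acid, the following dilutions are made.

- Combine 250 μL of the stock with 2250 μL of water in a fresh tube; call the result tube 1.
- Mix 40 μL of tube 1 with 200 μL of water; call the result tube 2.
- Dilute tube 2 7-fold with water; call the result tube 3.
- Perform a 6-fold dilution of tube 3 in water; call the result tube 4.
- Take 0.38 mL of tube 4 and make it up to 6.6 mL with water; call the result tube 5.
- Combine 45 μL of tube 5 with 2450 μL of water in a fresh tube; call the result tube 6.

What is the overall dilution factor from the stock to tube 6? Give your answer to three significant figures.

Step 1: 250 μL + 2250 μL = 2500 μL total → factor 2500/250 = 10
Step 2: 40 μL + 200 μL = 240 μL total → factor 240/40 = 6
Step 3: 7-fold → factor 7
Step 4: 6-fold → factor 6
Step 5: 0.38 mL brought to 6.6 mL → factor 6.6/0.38 = 17.368
Step 6: 45 μL + 2450 μL = 2495 μL total → factor 2495/45 = 55.444
Overall dilution factor = 10 × 6 × 7 × 6 × 17.368 × 55.444 = 2.4267 × 10^6

2.43 × 10^6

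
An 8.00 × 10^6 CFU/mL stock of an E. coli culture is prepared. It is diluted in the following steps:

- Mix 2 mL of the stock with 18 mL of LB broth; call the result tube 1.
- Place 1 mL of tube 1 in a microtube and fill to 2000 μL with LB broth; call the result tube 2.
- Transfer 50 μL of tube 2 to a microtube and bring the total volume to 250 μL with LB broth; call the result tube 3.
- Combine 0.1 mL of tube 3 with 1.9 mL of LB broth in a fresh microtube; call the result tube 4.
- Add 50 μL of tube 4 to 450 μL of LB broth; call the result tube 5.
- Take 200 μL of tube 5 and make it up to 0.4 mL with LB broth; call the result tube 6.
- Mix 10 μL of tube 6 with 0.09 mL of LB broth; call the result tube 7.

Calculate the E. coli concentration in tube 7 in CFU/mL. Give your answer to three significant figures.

20.0 CFU/mL

Step 1: 2 mL + 18 mL = 20 mL total → factor 20/2 = 10
Step 2: 1 mL brought to 2000 μL → factor 2/1 = 2
Step 3: 50 μL brought to 250 μL → factor 250/50 = 5
Step 4: 0.1 mL + 1.9 mL = 2 mL total → factor 2/0.1 = 20
Step 5: 50 μL + 450 μL = 500 μL total → factor 500/50 = 10
Step 6: 200 μL brought to 0.4 mL → factor 400/200 = 2
Step 7: 10 μL + 0.09 mL = 100 μL total → factor 100/10 = 10
Dilution factor through tube 7 = 10 × 2 × 5 × 20 × 10 × 2 × 10 = 4 × 10^5
[tube 7] = 8.00 × 10^6 CFU/mL / 4 × 10^5 = 20.0 CFU/mL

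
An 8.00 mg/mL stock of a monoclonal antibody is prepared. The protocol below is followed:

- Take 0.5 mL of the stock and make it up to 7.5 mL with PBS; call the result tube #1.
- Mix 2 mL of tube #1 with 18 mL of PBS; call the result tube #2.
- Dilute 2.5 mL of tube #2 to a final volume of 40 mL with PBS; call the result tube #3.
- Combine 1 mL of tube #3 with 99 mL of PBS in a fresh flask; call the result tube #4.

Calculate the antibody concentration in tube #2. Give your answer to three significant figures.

0.0533 mg/mL

Step 1: 0.5 mL brought to 7.5 mL → factor 7.5/0.5 = 15
Step 2: 2 mL + 18 mL = 20 mL total → factor 20/2 = 10
Dilution factor through tube #2 = 15 × 10 = 150
[tube #2] = 8.00 mg/mL / 150 = 0.0533 mg/mL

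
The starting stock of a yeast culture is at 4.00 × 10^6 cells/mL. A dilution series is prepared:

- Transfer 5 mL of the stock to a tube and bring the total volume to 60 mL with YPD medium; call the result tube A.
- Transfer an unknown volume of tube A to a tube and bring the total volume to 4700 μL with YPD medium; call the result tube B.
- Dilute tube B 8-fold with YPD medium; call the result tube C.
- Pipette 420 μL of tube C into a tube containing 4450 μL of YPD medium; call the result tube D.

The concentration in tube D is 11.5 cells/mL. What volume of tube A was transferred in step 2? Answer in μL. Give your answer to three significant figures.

15.0 μL

Step 1: 5 mL brought to 60 mL → factor 60/5 = 12
Step 2: v brought to 4700 μL → factor = 4700 μL/v
Step 3: 8-fold → factor 8
Step 4: 420 μL + 4450 μL = 4870 μL total → factor 4870/420 = 11.595
Product of known-step factors = 1113.1
Overall factor = 4.00 × 10^6 cells/mL / (11.5 cells/mL) = 3.4783 × 10^5
Step-2 factor = 3.4783 × 10^5 / 1113.1 = 312.47
v = 4700 μL / 312.47 = 15.0 μL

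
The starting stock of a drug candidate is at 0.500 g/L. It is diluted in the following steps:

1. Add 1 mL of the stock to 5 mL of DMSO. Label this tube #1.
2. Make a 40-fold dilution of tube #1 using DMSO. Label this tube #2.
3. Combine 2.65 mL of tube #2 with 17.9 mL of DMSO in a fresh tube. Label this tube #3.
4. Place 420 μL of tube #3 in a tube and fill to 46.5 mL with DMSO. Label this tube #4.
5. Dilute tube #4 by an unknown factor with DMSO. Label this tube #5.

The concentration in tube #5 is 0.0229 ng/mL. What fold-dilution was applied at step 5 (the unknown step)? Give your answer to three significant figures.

Step 1: 1 mL + 5 mL = 6 mL total → factor 6/1 = 6
Step 2: 40-fold → factor 40
Step 3: 2.65 mL + 17.9 mL = 20.55 mL total → factor 20.55/2.65 = 7.7547
Step 4: 420 μL brought to 46.5 mL → factor 46500/420 = 110.71
Step 5: unknown factor x
Product of known-step factors = 2.0605 × 10^5
Overall factor = 0.500 g/L / (0.0229 ng/mL) = 2.1834 × 10^7
x = 2.1834 × 10^7 / 2.0605 × 10^5 = 106

106-fold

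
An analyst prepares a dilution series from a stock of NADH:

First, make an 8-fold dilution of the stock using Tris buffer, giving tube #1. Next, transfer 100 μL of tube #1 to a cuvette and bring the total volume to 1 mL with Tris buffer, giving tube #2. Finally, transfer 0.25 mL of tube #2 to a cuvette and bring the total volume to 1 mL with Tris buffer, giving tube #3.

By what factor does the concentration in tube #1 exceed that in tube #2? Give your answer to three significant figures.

Step 1: 8-fold → factor 8
Step 2: 100 μL brought to 1 mL → factor 1000/100 = 10
Dilution factor to tube #1 = 8; to tube #2 = 80
[tube #1]/[tube #2] = (factor to tube #2)/(factor to tube #1) = 80/8 = 10.0

10.0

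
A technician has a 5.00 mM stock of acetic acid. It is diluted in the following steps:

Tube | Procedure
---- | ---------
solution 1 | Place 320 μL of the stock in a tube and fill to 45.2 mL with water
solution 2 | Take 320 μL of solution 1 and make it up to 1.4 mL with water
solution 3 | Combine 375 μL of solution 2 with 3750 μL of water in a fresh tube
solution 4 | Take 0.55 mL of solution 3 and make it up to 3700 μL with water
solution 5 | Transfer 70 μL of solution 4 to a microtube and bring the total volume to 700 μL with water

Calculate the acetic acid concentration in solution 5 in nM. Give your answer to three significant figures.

Step 1: 320 μL brought to 45.2 mL → factor 45200/320 = 141.25
Step 2: 320 μL brought to 1.4 mL → factor 1400/320 = 4.375
Step 3: 375 μL + 3750 μL = 4125 μL total → factor 4125/375 = 11
Step 4: 0.55 mL brought to 3700 μL → factor 3.7/0.55 = 6.7273
Step 5: 70 μL brought to 700 μL → factor 700/70 = 10
Dilution factor through solution 5 = 141.25 × 4.375 × 11 × 6.7273 × 10 = 4.573 × 10^5
[solution 5] = 5.00 mM / 4.573 × 10^5 = 1.093 × 10^-5 mM = 10.9 nM

10.9 nM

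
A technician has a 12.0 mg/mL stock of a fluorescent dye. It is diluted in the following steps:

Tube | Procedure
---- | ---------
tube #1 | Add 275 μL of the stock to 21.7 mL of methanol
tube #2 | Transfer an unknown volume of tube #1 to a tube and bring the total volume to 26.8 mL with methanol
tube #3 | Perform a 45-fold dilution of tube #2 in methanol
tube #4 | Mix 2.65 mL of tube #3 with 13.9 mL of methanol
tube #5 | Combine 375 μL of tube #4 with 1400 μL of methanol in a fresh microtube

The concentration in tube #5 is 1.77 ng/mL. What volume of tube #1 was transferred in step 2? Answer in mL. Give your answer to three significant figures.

0.420 mL

Step 1: 275 μL + 21.7 mL = 21975 μL total → factor 21975/275 = 79.909
Step 2: v brought to 26.8 mL → factor = 26.8 mL/v
Step 3: 45-fold → factor 45
Step 4: 2.65 mL + 13.9 mL = 16.55 mL total → factor 16.55/2.65 = 6.2453
Step 5: 375 μL + 1400 μL = 1775 μL total → factor 1775/375 = 4.7333
Product of known-step factors = 1.063 × 10^5
Overall factor = 12.0 mg/mL / (1.77 ng/mL) = 6.7797 × 10^6
Step-2 factor = 6.7797 × 10^6 / 1.063 × 10^5 = 63.779
v = 26.8 mL / 63.779 = 0.420 mL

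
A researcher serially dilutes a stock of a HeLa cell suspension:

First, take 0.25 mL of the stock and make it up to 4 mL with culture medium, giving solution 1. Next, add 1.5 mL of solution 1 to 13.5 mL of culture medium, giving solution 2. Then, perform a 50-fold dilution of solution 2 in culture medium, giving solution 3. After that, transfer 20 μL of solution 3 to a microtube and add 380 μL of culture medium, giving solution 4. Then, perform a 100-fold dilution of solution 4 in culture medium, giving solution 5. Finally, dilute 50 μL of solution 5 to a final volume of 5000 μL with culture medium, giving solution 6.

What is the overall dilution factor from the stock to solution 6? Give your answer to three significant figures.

Step 1: 0.25 mL brought to 4 mL → factor 4/0.25 = 16
Step 2: 1.5 mL + 13.5 mL = 15 mL total → factor 15/1.5 = 10
Step 3: 50-fold → factor 50
Step 4: 20 μL + 380 μL = 400 μL total → factor 400/20 = 20
Step 5: 100-fold → factor 100
Step 6: 50 μL brought to 5000 μL → factor 5000/50 = 100
Overall dilution factor = 16 × 10 × 50 × 20 × 100 × 100 = 1.6 × 10^9

1.60 × 10^9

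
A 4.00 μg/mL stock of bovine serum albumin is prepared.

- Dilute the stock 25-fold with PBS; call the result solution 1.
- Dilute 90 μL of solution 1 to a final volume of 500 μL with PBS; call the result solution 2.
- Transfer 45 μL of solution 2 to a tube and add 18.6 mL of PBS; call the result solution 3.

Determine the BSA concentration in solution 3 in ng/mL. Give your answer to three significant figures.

Step 1: 25-fold → factor 25
Step 2: 90 μL brought to 500 μL → factor 500/90 = 5.5556
Step 3: 45 μL + 18.6 mL = 18645 μL total → factor 18645/45 = 414.33
Overall dilution factor = 25 × 5.5556 × 414.33 = 57546
Final = 4.00 μg/mL / 57546 = 6.951 × 10^-5 μg/mL = 0.0695 ng/mL

0.0695 ng/mL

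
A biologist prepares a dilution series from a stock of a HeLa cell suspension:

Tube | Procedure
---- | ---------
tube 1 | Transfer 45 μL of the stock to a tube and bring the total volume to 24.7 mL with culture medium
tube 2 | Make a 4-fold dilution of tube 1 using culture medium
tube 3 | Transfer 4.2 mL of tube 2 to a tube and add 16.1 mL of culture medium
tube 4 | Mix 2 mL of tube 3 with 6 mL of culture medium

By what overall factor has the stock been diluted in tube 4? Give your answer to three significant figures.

Step 1: 45 μL brought to 24.7 mL → factor 24700/45 = 548.89
Step 2: 4-fold → factor 4
Step 3: 4.2 mL + 16.1 mL = 20.3 mL total → factor 20.3/4.2 = 4.8333
Step 4: 2 mL + 6 mL = 8 mL total → factor 8/2 = 4
Overall dilution factor = 548.89 × 4 × 4.8333 × 4 = 42447

4.24 × 10^4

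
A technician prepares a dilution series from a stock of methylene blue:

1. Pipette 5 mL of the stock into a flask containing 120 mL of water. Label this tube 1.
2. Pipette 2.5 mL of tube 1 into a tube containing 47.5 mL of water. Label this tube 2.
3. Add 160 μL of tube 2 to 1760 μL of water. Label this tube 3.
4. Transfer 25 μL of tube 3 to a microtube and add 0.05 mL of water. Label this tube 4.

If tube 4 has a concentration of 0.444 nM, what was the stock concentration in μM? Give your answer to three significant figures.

7.99 μM

Step 1: 5 mL + 120 mL = 125 mL total → factor 125/5 = 25
Step 2: 2.5 mL + 47.5 mL = 50 mL total → factor 50/2.5 = 20
Step 3: 160 μL + 1760 μL = 1920 μL total → factor 1920/160 = 12
Step 4: 25 μL + 0.05 mL = 75 μL total → factor 75/25 = 3
Overall dilution factor = 25 × 20 × 12 × 3 = 18000
Stock = 0.444 nM × 18000 = 7992 nM = 7.99 μM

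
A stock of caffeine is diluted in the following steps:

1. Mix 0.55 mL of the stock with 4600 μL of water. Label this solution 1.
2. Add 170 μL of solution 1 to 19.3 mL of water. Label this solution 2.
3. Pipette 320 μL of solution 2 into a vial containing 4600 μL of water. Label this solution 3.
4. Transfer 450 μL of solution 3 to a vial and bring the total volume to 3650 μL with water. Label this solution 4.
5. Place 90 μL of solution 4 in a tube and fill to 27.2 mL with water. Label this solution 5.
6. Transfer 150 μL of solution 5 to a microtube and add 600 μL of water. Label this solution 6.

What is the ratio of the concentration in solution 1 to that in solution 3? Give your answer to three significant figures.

Step 1: 0.55 mL + 4600 μL = 5.15 mL total → factor 5.15/0.55 = 9.3636
Step 2: 170 μL + 19.3 mL = 19470 μL total → factor 19470/170 = 114.53
Step 3: 320 μL + 4600 μL = 4920 μL total → factor 4920/320 = 15.375
Dilution factor to solution 1 = 9.3636; to solution 3 = 16488
[solution 1]/[solution 3] = (factor to solution 3)/(factor to solution 1) = 16488/9.3636 = 1.76 × 10^3

1.76 × 10^3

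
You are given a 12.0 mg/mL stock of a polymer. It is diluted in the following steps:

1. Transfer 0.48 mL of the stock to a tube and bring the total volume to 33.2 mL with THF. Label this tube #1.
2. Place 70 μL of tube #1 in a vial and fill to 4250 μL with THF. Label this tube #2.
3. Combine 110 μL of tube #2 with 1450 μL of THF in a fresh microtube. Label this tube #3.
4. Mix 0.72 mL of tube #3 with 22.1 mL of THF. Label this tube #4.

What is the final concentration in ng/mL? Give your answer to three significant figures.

6.36 ng/mL

Step 1: 0.48 mL brought to 33.2 mL → factor 33.2/0.48 = 69.167
Step 2: 70 μL brought to 4250 μL → factor 4250/70 = 60.714
Step 3: 110 μL + 1450 μL = 1560 μL total → factor 1560/110 = 14.182
Step 4: 0.72 mL + 22.1 mL = 22.82 mL total → factor 22.82/0.72 = 31.694
Overall dilution factor = 69.167 × 60.714 × 14.182 × 31.694 = 1.8876 × 10^6
Final = 12.0 mg/mL / 1.8876 × 10^6 = 6.357 × 10^-6 mg/mL = 6.36 ng/mL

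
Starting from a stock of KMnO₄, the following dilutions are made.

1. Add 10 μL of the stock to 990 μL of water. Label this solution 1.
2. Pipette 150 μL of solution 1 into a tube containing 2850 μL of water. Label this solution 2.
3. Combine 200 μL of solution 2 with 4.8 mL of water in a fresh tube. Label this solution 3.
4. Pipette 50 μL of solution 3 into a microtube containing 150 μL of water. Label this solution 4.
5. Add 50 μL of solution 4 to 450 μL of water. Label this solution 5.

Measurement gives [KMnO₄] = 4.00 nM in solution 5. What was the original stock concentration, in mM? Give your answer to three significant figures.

Step 1: 10 μL + 990 μL = 1000 μL total → factor 1000/10 = 100
Step 2: 150 μL + 2850 μL = 3000 μL total → factor 3000/150 = 20
Step 3: 200 μL + 4.8 mL = 5000 μL total → factor 5000/200 = 25
Step 4: 50 μL + 150 μL = 200 μL total → factor 200/50 = 4
Step 5: 50 μL + 450 μL = 500 μL total → factor 500/50 = 10
Overall dilution factor = 100 × 20 × 25 × 4 × 10 = 2 × 10^6
Stock = 4.00 nM × 2 × 10^6 = 8.000 × 10^6 nM = 8.00 mM

8.00 mM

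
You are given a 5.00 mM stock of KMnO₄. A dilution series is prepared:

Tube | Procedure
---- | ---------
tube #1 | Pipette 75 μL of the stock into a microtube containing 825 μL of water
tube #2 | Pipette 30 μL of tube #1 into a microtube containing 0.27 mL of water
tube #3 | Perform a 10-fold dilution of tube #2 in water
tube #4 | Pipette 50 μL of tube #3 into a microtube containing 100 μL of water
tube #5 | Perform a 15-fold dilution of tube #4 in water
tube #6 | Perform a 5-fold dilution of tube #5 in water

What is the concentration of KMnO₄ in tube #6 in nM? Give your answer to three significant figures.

18.5 nM

Step 1: 75 μL + 825 μL = 900 μL total → factor 900/75 = 12
Step 2: 30 μL + 0.27 mL = 300 μL total → factor 300/30 = 10
Step 3: 10-fold → factor 10
Step 4: 50 μL + 100 μL = 150 μL total → factor 150/50 = 3
Step 5: 15-fold → factor 15
Step 6: 5-fold → factor 5
Overall dilution factor = 12 × 10 × 10 × 3 × 15 × 5 = 2.7 × 10^5
Final = 5.00 mM / 2.7 × 10^5 = 1.852 × 10^-5 mM = 18.5 nM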